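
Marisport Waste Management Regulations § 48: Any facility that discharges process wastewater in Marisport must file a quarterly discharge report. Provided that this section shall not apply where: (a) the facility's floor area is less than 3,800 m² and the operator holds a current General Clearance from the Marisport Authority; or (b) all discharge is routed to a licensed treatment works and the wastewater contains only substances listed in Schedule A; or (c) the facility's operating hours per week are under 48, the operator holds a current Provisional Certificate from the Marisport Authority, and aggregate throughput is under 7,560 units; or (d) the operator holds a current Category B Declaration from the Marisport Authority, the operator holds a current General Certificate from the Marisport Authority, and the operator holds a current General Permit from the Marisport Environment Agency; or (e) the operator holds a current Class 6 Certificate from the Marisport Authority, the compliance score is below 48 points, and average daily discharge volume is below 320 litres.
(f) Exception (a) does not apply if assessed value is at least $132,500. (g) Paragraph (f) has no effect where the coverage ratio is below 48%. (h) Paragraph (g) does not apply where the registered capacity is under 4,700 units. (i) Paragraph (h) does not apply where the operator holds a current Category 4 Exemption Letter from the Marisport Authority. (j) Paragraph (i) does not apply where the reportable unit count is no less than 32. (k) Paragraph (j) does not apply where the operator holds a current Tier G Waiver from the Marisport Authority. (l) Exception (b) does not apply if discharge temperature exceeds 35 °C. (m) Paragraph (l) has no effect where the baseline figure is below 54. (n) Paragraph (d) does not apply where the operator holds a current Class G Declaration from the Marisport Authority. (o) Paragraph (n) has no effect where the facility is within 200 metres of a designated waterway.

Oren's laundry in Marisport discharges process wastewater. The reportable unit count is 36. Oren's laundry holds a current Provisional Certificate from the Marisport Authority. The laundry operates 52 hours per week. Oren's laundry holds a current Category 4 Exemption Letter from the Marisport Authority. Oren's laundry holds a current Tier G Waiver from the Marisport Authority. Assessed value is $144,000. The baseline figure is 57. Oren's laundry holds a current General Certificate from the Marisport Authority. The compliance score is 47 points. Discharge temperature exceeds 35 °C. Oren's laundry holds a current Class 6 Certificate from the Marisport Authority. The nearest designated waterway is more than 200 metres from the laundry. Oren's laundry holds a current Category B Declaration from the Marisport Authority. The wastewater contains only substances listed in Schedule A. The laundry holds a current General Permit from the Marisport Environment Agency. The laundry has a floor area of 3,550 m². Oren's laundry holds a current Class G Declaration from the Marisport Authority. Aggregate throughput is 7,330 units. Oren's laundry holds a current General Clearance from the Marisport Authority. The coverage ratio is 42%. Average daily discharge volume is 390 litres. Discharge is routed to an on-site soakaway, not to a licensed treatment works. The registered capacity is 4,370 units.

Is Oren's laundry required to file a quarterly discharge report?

No — exception (a) applies; Oren's laundry is not required to file a quarterly discharge report.

Exception (a) is satisfied on its face — the facility's floor area is 3,550 m², less than the 3,800 m² limit; a current General Clearance is held. Considering the limiting provisions: (f) would limit (a) — assessed value is $144,000, meeting the $132,500 threshold — but (g) sets (f) aside: (g) is triggered — the coverage ratio is 42%, below the 48% limit. (h) would limit (g) — the registered capacity is 4,370 units, under the 4,700 units limit — but (i) sets (h) aside: (i) operates against (h): a current Category 4 Exemption Letter is held. (j) would limit (i) — the reportable unit count is 36, meeting the 32 threshold — but (k) sets (j) aside: (k) operates against (j): a current Tier G Waiver is held. So (a) applies.
Exception (b) requires that all discharge is routed to a licensed treatment works; but discharge is not routed to a licensed treatment works, so (b) is unavailable.
Exception (c) does not apply: the facility's operating hours per week are 52, not under 48.
Exception (d): a current Category B Declaration is held; a current General Certificate is held; a current General Permit is held — every condition holds. But applying paragraphs (n)–(o): (n) operates against (d): a current Class G Declaration is held. (o), which would lift (n), is inapplicable — the laundry is more than 200 m from any designated waterway. (d) is therefore removed.
Exception (e) does not apply: average daily discharge volume is 390 litres, not below 320 litres.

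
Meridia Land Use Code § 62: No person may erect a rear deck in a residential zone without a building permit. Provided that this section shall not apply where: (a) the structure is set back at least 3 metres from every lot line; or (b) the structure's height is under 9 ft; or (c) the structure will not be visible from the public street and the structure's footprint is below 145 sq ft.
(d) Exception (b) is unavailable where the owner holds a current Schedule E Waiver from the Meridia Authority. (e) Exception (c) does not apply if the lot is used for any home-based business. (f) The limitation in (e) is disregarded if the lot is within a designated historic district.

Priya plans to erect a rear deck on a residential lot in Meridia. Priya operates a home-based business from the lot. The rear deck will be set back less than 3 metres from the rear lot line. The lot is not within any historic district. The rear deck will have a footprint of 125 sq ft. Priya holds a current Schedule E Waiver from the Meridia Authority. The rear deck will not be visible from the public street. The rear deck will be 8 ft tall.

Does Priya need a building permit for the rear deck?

Yes — Priya must obtain a building permit.

Exception (a) does not apply: the rear setback is under 3 m.
Exception (b) is satisfied on its face — the structure's height is 8 ft, under the 9 ft limit. But applying paragraph (d): (d) operates against (b): a current Schedule E Waiver is held. (b) is therefore removed.
Exception (c) is satisfied on its face — the structure will not be visible from the street; the structure's footprint is 125 sq ft, below the 145 sq ft limit. Turning to paragraphs (e)–(f): (e) applies — a home-based business operates on the lot. (f), which would lift (e), is inapplicable — the lot is not in a historic district. (c) is therefore removed.
No exception displaces § 62.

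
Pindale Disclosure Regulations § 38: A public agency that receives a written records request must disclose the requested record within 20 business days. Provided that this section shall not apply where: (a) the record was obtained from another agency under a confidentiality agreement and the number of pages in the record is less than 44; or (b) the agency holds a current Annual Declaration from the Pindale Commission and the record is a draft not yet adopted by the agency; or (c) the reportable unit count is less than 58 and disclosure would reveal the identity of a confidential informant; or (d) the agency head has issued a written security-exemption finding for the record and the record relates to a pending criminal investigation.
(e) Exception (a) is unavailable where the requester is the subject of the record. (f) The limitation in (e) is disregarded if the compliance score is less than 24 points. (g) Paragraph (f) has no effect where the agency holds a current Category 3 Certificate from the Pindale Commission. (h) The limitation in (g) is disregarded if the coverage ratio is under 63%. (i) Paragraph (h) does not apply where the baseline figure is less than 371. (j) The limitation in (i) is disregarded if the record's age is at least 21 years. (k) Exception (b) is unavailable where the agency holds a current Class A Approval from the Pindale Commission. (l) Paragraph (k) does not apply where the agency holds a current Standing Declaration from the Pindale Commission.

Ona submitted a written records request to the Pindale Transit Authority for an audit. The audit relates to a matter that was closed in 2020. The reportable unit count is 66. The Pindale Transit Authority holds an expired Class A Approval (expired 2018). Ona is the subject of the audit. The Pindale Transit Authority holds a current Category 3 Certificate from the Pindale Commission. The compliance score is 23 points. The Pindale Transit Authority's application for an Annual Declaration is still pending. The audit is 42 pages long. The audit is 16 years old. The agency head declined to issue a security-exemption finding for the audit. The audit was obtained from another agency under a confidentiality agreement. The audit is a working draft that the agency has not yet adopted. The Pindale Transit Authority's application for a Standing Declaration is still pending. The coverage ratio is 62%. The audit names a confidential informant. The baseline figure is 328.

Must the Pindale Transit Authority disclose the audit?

Yes — the Pindale Transit Authority must disclose the audit.

Exception (a) is satisfied on its face — the audit was obtained under a confidentiality agreement; the number of pages in the record is 42, less than the 44 limit. Turning to paragraphs (e)–(j): (e) operates against (a): Ona is the subject of the audit. (f) operates (the compliance score is 23 points, less than the 24 points limit), but is set aside by (g): (g) is triggered — a current Category 3 Certificate is held. (h) applies (the coverage ratio is 62%, under the 63% limit), but is set aside by (i): (i) is engaged — the baseline figure is 328, less than the 371 limit. (j) is not engaged (the record's age is 16 years, short of 21 years), so (i) stands. (a) is therefore removed.
Exception (b) fails — no current Annual Declaration is held.
Exception (c) does not apply: the reportable unit count is 66, not less than 58.
Exception (d) fails — the agency head declined to issue a security-exemption finding.
No exception applies. The general rule governs.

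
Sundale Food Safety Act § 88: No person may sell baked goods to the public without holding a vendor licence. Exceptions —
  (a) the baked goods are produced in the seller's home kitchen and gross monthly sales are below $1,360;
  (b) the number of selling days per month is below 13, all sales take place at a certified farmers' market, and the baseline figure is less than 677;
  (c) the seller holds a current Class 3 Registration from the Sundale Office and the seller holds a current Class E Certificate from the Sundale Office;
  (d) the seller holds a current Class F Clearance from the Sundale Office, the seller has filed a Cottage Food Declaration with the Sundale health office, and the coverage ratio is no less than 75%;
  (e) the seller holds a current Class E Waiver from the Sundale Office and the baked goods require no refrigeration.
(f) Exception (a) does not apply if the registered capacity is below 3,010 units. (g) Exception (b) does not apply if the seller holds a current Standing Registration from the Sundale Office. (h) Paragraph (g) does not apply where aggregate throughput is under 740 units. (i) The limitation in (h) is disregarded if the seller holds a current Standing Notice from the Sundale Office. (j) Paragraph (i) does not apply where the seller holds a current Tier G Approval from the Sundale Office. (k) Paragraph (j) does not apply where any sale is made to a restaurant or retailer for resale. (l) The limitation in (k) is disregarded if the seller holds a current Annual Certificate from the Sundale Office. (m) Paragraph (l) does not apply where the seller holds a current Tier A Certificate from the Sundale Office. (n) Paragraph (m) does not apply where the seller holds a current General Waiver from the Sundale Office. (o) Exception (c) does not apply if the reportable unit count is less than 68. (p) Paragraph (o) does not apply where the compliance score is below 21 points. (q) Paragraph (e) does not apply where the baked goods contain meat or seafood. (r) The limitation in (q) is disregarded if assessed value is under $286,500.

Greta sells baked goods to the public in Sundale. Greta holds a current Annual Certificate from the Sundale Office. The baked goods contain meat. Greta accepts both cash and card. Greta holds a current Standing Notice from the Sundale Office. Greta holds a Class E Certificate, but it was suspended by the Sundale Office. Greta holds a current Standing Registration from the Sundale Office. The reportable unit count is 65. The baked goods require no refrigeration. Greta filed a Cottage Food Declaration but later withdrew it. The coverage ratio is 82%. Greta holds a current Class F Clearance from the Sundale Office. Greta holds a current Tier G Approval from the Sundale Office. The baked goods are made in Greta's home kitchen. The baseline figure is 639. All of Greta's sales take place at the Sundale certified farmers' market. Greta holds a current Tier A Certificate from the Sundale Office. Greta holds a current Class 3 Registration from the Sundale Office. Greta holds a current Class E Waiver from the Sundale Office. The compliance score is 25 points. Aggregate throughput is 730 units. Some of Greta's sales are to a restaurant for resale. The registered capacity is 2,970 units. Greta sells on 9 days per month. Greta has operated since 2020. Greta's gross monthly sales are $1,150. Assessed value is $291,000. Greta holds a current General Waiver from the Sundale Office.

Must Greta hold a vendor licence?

Exception (a)'s conditions are all satisfied: the baked goods are home-kitchen produced; gross monthly sales are $1,150, below the $1,360 limit. However, paragraph (f) must be considered: (f) operates against (a): the registered capacity is 2,970 units, below the 3,010 units limit. So (a) is unavailable.
Exception (b) is satisfied on its face — the number of selling days per month is 9, below the 13 limit; all sales are at a certified farmers' market; the baseline figure is 639, less than the 677 limit. Considering the limiting provisions: (g) would limit (b) — a current Standing Registration is held — but (h) sets (g) aside: (h) is triggered — aggregate throughput is 730 units, under the 740 units limit. (i) is engaged (a current Standing Notice is held), but is set aside by (j): (j) applies — a current Tier G Approval is held. (k) would limit (j) — some sales are to a restaurant for resale — but (l) sets (k) aside: (l) operates against (k): a current Annual Certificate is held. (m) operates (a current Tier A Certificate is held), but is displaced by (n): (n) is triggered — a current General Waiver is held. (b) remains available.
Exception (c) requires that the seller holds a current Class E Certificate from the Sundale Office; but the Class E Certificate is not current, so (c) is unavailable.
Exception (d) requires that the seller has filed a Cottage Food Declaration with the Sundale health office; but the Cottage Food Declaration was withdrawn, so (d) is unavailable.
All of (e)'s requirements are met (a current Class E Waiver is held; the baked goods are shelf-stable). But applying paragraphs (q)–(r): (q) is triggered — the baked goods contain meat. (r), which would lift (q), does not operate here — assessed value is $291,000, not under $286,500. (e) is therefore removed.

No — exception (b) applies; Greta is not required to hold a vendor licence.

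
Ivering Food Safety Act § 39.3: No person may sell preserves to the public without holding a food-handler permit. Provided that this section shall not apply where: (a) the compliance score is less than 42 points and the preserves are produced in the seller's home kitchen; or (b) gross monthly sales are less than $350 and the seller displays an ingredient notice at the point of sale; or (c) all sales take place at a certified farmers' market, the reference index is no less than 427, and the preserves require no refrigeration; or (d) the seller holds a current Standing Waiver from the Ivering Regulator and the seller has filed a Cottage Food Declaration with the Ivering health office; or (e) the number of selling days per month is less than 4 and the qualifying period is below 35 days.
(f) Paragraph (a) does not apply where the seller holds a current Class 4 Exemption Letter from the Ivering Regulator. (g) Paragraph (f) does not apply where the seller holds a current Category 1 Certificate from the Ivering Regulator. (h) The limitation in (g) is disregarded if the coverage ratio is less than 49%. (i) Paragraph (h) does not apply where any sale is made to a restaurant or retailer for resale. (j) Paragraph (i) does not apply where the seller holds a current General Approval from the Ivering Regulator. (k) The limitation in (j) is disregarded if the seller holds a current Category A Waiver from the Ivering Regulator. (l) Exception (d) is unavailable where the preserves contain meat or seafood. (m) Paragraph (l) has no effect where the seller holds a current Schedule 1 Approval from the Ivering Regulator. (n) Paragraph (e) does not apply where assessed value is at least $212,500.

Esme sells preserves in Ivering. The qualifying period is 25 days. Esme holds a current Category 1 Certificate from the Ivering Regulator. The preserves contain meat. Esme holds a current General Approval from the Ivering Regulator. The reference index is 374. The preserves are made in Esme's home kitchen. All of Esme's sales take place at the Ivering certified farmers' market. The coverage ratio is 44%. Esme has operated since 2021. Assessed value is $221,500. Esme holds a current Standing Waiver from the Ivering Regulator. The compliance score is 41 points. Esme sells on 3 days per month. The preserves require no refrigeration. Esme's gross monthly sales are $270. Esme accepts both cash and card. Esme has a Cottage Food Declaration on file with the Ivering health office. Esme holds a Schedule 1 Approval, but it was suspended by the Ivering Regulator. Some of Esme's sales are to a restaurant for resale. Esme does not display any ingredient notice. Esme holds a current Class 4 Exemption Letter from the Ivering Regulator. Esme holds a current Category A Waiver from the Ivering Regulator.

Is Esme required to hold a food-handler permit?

No — exception (a) applies; Esme is not required to hold a food-handler permit.

Exception (a): the compliance score is 41 points, less than the 42 points limit; the preserves are home-kitchen produced — every condition holds. Under paragraphs (f)–(k): (f) would limit (a) — a current Class 4 Exemption Letter is held — but (g) sets (f) aside: (g) operates against (f): a current Category 1 Certificate is held. (h) operates (the coverage ratio is 44%, less than the 49% limit), but is overridden by (i): (i) operates against (h): some sales are to a restaurant for resale. (j) operates (a current General Approval is held), but is displaced by (k): (k) operates against (j): a current Category A Waiver is held. So (a) applies.
Exception (b) requires that the seller displays an ingredient notice at the point of sale; but no ingredient notice is displayed, so (b) is unavailable.
Exception (c) fails — the reference index is 374, short of 427.
All of (d)'s requirements are met (a current Standing Waiver is held; a Cottage Food Declaration is on file). Turning to paragraphs (l)–(m): (l) operates against (d): the preserves contain meat. (m), which would lift (l), does not operate here — no current Schedule 1 Approval is held. So (d) is unavailable.
Exception (e)'s conditions are all satisfied: the number of selling days per month is 3, less than the 4 limit; the qualifying period is 25 days, below the 35 days limit. Turning to paragraph (n): (n) operates — assessed value is $221,500, meeting the $212,500 threshold. (e) is therefore removed.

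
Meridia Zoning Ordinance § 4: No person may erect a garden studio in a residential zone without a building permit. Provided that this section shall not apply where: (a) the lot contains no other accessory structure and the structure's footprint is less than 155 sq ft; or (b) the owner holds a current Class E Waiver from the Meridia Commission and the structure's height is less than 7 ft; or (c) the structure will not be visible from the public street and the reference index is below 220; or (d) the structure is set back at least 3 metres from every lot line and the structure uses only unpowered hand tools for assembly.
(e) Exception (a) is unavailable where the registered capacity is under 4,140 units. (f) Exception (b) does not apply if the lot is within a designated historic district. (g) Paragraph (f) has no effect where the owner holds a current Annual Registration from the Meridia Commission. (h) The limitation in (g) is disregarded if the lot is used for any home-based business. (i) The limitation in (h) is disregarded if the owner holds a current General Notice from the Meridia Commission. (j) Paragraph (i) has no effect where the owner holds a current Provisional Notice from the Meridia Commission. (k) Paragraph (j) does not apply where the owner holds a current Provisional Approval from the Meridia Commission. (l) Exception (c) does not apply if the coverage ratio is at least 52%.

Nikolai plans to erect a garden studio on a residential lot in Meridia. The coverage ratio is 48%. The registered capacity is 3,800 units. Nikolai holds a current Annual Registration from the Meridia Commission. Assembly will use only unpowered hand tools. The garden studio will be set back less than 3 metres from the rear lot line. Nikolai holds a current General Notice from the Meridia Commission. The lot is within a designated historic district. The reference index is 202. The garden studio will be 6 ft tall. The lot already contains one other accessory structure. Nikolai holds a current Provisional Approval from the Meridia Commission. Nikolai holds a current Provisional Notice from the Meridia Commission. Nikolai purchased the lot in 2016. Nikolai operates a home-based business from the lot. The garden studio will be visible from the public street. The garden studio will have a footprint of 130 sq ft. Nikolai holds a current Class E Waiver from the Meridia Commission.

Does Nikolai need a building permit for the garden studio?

Exception (a) requires that the lot contains no other accessory structure; but the lot already has another accessory structure, so (a) is unavailable.
Exception (b): a current Class E Waiver is held; the structure's height is 6 ft, less than the 7 ft limit — every condition holds. Considering the limiting provisions: (f) would limit (b) — the lot is in a historic district — but (g) sets (f) aside: (g) operates against (f): a current Annual Registration is held. (h) is engaged (a home-based business operates on the lot), but yields to (i): (i) is engaged — a current General Notice is held. (j) is triggered (a current Provisional Notice is held), but yields to (k): (k) operates against (j): a current Provisional Approval is held. (b) remains available.
Exception (c) fails — the structure will be visible from the street.
Exception (d) fails — the rear setback is under 3 m.

No — exception (b) applies; Nikolai does not need a building permit.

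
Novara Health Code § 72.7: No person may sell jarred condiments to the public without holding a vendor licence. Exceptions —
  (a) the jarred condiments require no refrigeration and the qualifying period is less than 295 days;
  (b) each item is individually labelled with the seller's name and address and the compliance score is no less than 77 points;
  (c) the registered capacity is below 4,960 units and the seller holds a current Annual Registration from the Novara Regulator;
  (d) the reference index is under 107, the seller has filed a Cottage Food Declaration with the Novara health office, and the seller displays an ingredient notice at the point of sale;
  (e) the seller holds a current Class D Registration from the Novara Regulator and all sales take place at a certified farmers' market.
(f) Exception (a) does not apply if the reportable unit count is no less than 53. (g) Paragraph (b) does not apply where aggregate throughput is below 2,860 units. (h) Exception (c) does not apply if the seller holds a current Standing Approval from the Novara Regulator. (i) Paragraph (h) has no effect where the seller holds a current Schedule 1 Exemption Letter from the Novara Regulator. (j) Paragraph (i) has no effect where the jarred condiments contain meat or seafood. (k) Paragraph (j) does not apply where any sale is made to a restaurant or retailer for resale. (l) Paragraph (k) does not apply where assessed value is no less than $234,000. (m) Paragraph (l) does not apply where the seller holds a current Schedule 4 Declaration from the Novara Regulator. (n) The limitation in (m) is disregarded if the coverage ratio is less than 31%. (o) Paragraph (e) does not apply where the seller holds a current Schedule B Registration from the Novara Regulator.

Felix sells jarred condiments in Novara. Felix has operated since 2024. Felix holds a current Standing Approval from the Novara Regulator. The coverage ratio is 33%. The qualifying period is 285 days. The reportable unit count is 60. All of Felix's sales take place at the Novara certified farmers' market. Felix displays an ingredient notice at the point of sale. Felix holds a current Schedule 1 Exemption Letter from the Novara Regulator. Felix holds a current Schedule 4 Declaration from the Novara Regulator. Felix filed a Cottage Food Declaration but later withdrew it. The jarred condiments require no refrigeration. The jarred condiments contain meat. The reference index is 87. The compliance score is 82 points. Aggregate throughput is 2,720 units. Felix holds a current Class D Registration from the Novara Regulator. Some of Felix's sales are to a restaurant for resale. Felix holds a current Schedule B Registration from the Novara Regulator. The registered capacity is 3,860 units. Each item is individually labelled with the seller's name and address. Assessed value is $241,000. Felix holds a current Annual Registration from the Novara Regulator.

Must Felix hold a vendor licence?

All of (a)'s requirements are met (the jarred condiments are shelf-stable; the qualifying period is 285 days, less than the 295 days limit). Turning to paragraph (f): (f) operates against (a): the reportable unit count is 60, meeting the 53 threshold. Exception (a) does not apply.
Exception (b) is satisfied on its face — items are individually labelled; the compliance score is 82 points, meeting the 77 points threshold. But: (g) operates — aggregate throughput is 2,720 units, below the 2,860 units limit. (b) is therefore removed.
Exception (c)'s conditions are all satisfied: the registered capacity is 3,860 units, below the 4,960 units limit; a current Annual Registration is held. Considering the limiting provisions: (h) would limit (c) — a current Standing Approval is held — but (i) sets (h) aside: (i) operates — a current Schedule 1 Exemption Letter is held. (j) would limit (i) — the jarred condiments contain meat — but (k) sets (j) aside: (k) is triggered — some sales are to a restaurant for resale. (l) is engaged (assessed value is $241,000, meeting the $234,000 threshold), but yields to (m): (m) operates against (l): a current Schedule 4 Declaration is held. (n), which would lift (m), is not engaged — the coverage ratio is 33%, not less than 31%. Exception (c) stands.
Exception (d) does not apply: the Cottage Food Declaration was withdrawn.
Exception (e): a current Class D Registration is held; all sales are at a certified farmers' market — every condition holds. Turning to paragraph (o): (o) operates against (e): a current Schedule B Registration is held. (e) is therefore removed.

No — exception (c) applies; Felix is not required to hold a vendor licence.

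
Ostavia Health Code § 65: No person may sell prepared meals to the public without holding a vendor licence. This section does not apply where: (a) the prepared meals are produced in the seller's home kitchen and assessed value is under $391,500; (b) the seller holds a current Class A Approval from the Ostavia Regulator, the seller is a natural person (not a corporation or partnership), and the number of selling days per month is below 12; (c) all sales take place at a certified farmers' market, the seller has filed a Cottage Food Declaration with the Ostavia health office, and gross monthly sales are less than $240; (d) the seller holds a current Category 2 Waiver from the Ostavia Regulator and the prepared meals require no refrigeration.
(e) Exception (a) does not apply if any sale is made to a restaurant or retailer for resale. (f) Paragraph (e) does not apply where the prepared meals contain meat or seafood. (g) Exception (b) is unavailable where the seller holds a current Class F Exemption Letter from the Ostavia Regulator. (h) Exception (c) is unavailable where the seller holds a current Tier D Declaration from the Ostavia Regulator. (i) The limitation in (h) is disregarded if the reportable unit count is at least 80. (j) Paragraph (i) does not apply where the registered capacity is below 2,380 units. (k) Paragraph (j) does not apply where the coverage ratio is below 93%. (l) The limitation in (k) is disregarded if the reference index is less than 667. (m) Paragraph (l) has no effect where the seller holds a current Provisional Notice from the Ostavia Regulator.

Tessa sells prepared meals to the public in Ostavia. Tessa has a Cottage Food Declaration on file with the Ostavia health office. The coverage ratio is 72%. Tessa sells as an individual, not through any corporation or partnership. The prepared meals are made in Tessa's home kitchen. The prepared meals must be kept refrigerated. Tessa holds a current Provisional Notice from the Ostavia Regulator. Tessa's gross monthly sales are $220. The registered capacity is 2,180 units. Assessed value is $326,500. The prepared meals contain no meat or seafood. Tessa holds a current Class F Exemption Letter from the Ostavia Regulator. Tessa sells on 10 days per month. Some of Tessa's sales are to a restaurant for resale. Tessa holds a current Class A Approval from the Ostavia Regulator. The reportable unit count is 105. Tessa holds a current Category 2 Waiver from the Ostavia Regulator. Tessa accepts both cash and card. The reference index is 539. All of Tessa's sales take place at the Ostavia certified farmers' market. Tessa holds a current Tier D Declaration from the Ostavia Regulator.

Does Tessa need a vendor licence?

No — exception (c) applies; Tessa is not required to hold a vendor licence.

Exception (a): the prepared meals are home-kitchen produced; assessed value is $326,500, under the $391,500 limit — every condition holds. However, paragraphs (e)–(f) must be considered: (e) operates — some sales are to a restaurant for resale. (f) is not triggered (the prepared meals contain no meat or seafood), so (e) stands. Exception (a) does not apply.
All of (b)'s requirements are met (a current Class A Approval is held; the seller is a natural person; the number of selling days per month is 10, below the 12 limit). However, paragraph (g) must be considered: (g) operates — a current Class F Exemption Letter is held. So (b) is unavailable.
Exception (c)'s conditions are all satisfied: all sales are at a certified farmers' market; a Cottage Food Declaration is on file; gross monthly sales are $220, less than the $240 limit. Applying paragraphs (h)–(m): (h) would limit (c) — a current Tier D Declaration is held — but (i) sets (h) aside: (i) applies — the reportable unit count is 105, meeting the 80 threshold. (j) would limit (i) — the registered capacity is 2,180 units, below the 2,380 units limit — but (k) sets (j) aside: (k) operates against (j): the coverage ratio is 72%, below the 93% limit. (l) is engaged (the reference index is 539, less than the 667 limit), but is displaced by (m): (m) operates — a current Provisional Notice is held. Exception (c) stands.
Exception (d) fails — the prepared meals require refrigeration.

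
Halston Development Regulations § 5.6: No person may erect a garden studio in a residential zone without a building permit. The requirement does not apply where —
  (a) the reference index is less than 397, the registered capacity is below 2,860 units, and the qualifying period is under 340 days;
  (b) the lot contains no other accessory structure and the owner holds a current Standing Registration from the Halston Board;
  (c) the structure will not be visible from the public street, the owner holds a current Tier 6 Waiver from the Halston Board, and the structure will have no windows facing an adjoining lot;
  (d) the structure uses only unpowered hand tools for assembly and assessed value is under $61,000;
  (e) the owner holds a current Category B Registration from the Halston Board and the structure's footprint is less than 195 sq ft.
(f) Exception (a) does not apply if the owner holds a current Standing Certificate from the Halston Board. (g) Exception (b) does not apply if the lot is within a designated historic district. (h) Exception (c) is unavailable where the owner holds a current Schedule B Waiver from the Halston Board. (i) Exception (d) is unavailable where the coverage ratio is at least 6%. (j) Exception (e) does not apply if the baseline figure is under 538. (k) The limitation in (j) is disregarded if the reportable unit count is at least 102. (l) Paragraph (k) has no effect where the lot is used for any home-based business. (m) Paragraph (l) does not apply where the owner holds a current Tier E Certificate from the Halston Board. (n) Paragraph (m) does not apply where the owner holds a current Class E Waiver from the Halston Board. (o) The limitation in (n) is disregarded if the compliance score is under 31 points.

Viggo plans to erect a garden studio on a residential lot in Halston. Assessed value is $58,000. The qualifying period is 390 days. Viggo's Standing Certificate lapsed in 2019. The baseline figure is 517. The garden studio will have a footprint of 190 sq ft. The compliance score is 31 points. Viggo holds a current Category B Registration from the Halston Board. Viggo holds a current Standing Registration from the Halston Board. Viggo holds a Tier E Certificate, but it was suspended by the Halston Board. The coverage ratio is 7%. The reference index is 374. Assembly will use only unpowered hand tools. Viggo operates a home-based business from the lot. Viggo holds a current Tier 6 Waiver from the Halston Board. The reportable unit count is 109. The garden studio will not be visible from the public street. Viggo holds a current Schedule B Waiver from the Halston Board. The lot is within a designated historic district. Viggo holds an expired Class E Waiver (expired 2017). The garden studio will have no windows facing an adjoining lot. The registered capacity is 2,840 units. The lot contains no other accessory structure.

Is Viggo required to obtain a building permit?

Yes — Viggo must obtain a building permit.

Exception (a) does not apply: the qualifying period is 390 days, not under 340 days.
Exception (b): the lot has no other accessory structure; a current Standing Registration is held — every condition holds. But applying paragraph (g): (g) operates against (b): the lot is in a historic district. (b) is therefore removed.
All of (c)'s requirements are met (the structure will not be visible from the street; a current Tier 6 Waiver is held; no windows face an adjoining lot). But: (h) operates against (c): a current Schedule B Waiver is held. (c) is therefore removed.
Exception (d): assembly uses only hand tools; assessed value is $58,000, under the $61,000 limit — every condition holds. But: (i) is triggered — the coverage ratio is 7%, meeting the 6% threshold. Exception (d) does not apply.
Exception (e)'s conditions are all satisfied: a current Category B Registration is held; the structure's footprint is 190 sq ft, less than the 195 sq ft limit. But applying paragraphs (j)–(o): (j) operates against (e): the baseline figure is 517, under the 538 limit. (k) is engaged (the reportable unit count is 109, meeting the 102 threshold), but is itself disapplied by (l): (l) operates against (k): a home-based business operates on the lot. (m), which would lift (l), is inapplicable — no current Tier E Certificate is held. Exception (e) does not apply.
No exception is made out. Viggo falls within the general rule.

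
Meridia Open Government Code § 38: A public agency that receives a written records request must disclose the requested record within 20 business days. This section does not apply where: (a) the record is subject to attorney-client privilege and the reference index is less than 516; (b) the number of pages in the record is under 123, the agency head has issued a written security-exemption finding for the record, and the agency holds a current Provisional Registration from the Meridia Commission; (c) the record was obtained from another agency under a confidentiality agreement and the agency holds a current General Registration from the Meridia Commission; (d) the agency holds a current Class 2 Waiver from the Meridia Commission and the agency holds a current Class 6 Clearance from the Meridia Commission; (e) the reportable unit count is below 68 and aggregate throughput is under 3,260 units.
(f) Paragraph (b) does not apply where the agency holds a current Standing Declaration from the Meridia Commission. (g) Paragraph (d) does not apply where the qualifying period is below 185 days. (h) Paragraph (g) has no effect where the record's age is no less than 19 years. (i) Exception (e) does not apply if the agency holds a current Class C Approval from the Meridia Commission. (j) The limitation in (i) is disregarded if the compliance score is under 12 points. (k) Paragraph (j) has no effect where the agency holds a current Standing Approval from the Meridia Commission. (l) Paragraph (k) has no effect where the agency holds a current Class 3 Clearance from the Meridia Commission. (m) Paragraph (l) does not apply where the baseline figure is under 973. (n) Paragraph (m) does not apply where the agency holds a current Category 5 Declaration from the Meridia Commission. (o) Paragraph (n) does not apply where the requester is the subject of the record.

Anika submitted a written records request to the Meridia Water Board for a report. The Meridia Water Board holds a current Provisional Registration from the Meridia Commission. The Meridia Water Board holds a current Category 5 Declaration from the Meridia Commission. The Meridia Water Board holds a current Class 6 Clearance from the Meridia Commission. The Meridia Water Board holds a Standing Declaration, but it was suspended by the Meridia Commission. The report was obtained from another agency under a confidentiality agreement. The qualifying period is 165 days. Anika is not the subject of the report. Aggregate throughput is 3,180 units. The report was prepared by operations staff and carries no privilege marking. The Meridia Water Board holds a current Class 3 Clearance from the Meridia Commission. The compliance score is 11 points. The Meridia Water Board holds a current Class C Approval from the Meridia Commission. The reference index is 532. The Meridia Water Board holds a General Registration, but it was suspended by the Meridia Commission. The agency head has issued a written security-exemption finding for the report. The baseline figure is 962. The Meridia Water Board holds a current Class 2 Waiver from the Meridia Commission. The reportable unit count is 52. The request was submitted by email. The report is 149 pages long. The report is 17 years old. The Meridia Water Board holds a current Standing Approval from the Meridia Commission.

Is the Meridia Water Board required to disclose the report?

Exception (a) does not apply: the report carries no privilege marking.
Exception (b) requires that the number of pages in the record is under 123; but the number of pages in the record is 149, not under 123, so (b) is unavailable.
Exception (c) fails — the General Registration is not current.
Exception (d): a current Class 2 Waiver is held; a current Class 6 Clearance is held — every condition holds. Turning to paragraphs (g)–(h): (g) is triggered — the qualifying period is 165 days, below the 185 days limit. (h) is not triggered (the record's age is 17 years, short of 19 years), so (g) stands. So (d) is unavailable.
Exception (e)'s conditions are all satisfied: the reportable unit count is 52, below the 68 limit; aggregate throughput is 3,180 units, under the 3,260 units limit. Under paragraphs (i)–(o): (i) would limit (e) — a current Class C Approval is held — but (j) sets (i) aside: (j) operates against (i): the compliance score is 11 points, under the 12 points limit. (k) operates (a current Standing Approval is held), but is displaced by (l): (l) operates against (k): a current Class 3 Clearance is held. (m) would limit (l) — the baseline figure is 962, under the 973 limit — but (n) sets (m) aside: (n) is triggered — a current Category 5 Declaration is held. (o) does not operate here (Anika is not the subject of the report), so (n) stands. So (e) applies.

No — exception (e) applies; the Meridia Water Board is not required to disclose the report.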